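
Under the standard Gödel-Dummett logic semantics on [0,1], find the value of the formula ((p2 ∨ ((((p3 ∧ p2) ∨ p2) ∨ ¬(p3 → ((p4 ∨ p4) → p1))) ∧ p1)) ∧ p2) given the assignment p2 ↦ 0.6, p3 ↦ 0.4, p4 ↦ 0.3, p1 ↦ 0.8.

(p3 ∧ p2) = min(0.4, 0.6) = 0.4
((p3 ∧ p2) ∨ p2) = max(0.4, 0.6) = 0.6
(p4 ∨ p4) = max(0.3, 0.3) = 0.3
((p4 ∨ p4) → p1): 0.3 ≤ 0.8, so result = 1
(p3 → ((p4 ∨ p4) → p1)): 0.4 ≤ 1, so result = 1
¬(p3 → ((p4 ∨ p4) → p1)): Gödel ¬ of 1 = 0 (operand ≠ 0)
(((p3 ∧ p2) ∨ p2) ∨ ¬(p3 → ((p4 ∨ p4) → p1))) = max(0.6, 0) = 0.6
((((p3 ∧ p2) ∨ p2) ∨ ¬(p3 → ((p4 ∨ p4) → p1))) ∧ p1) = min(0.6, 0.8) = 0.6
(p2 ∨ ((((p3 ∧ p2) ∨ p2) ∨ ¬(p3 → ((p4 ∨ p4) → p1))) ∧ p1)) = max(0.6, 0.6) = 0.6
((p2 ∨ ((((p3 ∧ p2) ∨ p2) ∨ ¬(p3 → ((p4 ∨ p4) → p1))) ∧ p1)) ∧ p2) = min(0.6, 0.6) = 0.6

0.60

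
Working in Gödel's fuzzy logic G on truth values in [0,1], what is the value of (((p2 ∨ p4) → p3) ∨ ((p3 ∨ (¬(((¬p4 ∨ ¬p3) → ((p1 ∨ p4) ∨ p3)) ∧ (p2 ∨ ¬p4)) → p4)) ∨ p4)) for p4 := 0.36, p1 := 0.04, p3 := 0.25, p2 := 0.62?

1.00

(p2 ∨ p4) = max(0.62, 0.36) = 0.62
((p2 ∨ p4) → p3): 0.62 > 0.25, so result = 0.25
¬p4: Gödel ¬ of 0.36 = 0 (operand ≠ 0)
¬p3: Gödel ¬ of 0.25 = 0 (operand ≠ 0)
(¬p4 ∨ ¬p3) = max(0, 0) = 0
(p1 ∨ p4) = max(0.04, 0.36) = 0.36
((p1 ∨ p4) ∨ p3) = max(0.36, 0.25) = 0.36
((¬p4 ∨ ¬p3) → ((p1 ∨ p4) ∨ p3)): 0 ≤ 0.36, so result = 1
¬p4: Gödel ¬ of 0.36 = 0 (operand ≠ 0)
(p2 ∨ ¬p4) = max(0.62, 0) = 0.62
(((¬p4 ∨ ¬p3) → ((p1 ∨ p4) ∨ p3)) ∧ (p2 ∨ ¬p4)) = min(1, 0.62) = 0.62
¬(((¬p4 ∨ ¬p3) → ((p1 ∨ p4) ∨ p3)) ∧ (p2 ∨ ¬p4)): Gödel ¬ of 0.62 = 0 (operand ≠ 0)
(¬(((¬p4 ∨ ¬p3) → ((p1 ∨ p4) ∨ p3)) ∧ (p2 ∨ ¬p4)) → p4): 0 ≤ 0.36, so result = 1
(p3 ∨ (¬(((¬p4 ∨ ¬p3) → ((p1 ∨ p4) ∨ p3)) ∧ (p2 ∨ ¬p4)) → p4)) = max(0.25, 1) = 1
((p3 ∨ (¬(((¬p4 ∨ ¬p3) → ((p1 ∨ p4) ∨ p3)) ∧ (p2 ∨ ¬p4)) → p4)) ∨ p4) = max(1, 0.36) = 1
(((p2 ∨ p4) → p3) ∨ ((p3 ∨ (¬(((¬p4 ∨ ¬p3) → ((p1 ∨ p4) ∨ p3)) ∧ (p2 ∨ ¬p4)) → p4)) ∨ p4)) = max(0.25, 1) = 1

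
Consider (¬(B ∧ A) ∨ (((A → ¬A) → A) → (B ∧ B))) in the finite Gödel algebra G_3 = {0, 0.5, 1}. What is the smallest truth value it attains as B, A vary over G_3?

The minimum is attained at B = 0.5, A = 0.5:
  (B ∧ A) = min(0.5, 0.5) = 0.5
  ¬(B ∧ A): Gödel ¬ of 0.5 = 0 (operand ≠ 0)
  ¬A: Gödel ¬ of 0.5 = 0 (operand ≠ 0)
  (A → ¬A): 0.5 > 0, so result = 0
  ((A → ¬A) → A): 0 ≤ 0.5, so result = 1
  (B ∧ B) = min(0.5, 0.5) = 0.5
  (((A → ¬A) → A) → (B ∧ B)): 1 > 0.5, so result = 0.5
  (¬(B ∧ A) ∨ (((A → ¬A) → A) → (B ∧ B))) = max(0, 0.5) = 0.5
Checking all 9 assignments confirms none give a value below 0.50.

0.50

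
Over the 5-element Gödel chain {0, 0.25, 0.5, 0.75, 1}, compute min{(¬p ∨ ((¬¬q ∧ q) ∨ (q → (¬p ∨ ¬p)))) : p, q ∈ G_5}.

0.25

The minimum is attained at p = 0.25, q = 0.25:
  ¬p: Gödel ¬ of 0.25 = 0 (operand ≠ 0)
  ¬q: Gödel ¬ of 0.25 = 0 (operand ≠ 0)
  ¬¬q: Gödel ¬ of 0 = 1 (operand is 0)
  (¬¬q ∧ q) = min(1, 0.25) = 0.25
  ¬p: Gödel ¬ of 0.25 = 0 (operand ≠ 0)
  ¬p: Gödel ¬ of 0.25 = 0 (operand ≠ 0)
  (¬p ∨ ¬p) = max(0, 0) = 0
  (q → (¬p ∨ ¬p)): 0.25 > 0, so result = 0
  ((¬¬q ∧ q) ∨ (q → (¬p ∨ ¬p))) = max(0.25, 0) = 0.25
  (¬p ∨ ((¬¬q ∧ q) ∨ (q → (¬p ∨ ¬p)))) = max(0, 0.25) = 0.25
Checking all 25 assignments confirms none give a value below 0.25.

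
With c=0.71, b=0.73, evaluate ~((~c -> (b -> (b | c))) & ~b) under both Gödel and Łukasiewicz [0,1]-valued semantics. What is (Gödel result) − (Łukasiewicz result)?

0.27

Gödel evaluation:
  ~c: Gödel ¬ of 0.71 = 0 (operand ≠ 0)
  (b | c) = max(0.73, 0.71) = 0.73
  (b -> (b | c)): 0.73 ≤ 0.73, so result = 1
  (~c -> (b -> (b | c))): 0 ≤ 1, so result = 1
  ~b: Gödel ¬ of 0.73 = 0 (operand ≠ 0)
  ((~c -> (b -> (b | c))) & ~b) = min(1, 0) = 0
  ~((~c -> (b -> (b | c))) & ~b): Gödel ¬ of 0 = 1 (operand is 0)
  Gödel value = 1
Łukasiewicz evaluation:
  ~c: Łukasiewicz ¬ gives 1 − 0.71 = 0.29
  (b | c) = max(0.73, 0.71) = 0.73
  (b -> (b | c)): min(1, 1 − 0.73 + 0.73) = 1
  (~c -> (b -> (b | c))): min(1, 1 − 0.29 + 1) = 1
  ~b: Łukasiewicz ¬ gives 1 − 0.73 = 0.27
  ((~c -> (b -> (b | c))) & ~b) = min(1, 0.27) = 0.27
  ~((~c -> (b -> (b | c))) & ~b): Łukasiewicz ¬ gives 1 − 0.27 = 0.73
  Łukasiewicz value = 0.73
Difference: 1 − 0.73 = 0.27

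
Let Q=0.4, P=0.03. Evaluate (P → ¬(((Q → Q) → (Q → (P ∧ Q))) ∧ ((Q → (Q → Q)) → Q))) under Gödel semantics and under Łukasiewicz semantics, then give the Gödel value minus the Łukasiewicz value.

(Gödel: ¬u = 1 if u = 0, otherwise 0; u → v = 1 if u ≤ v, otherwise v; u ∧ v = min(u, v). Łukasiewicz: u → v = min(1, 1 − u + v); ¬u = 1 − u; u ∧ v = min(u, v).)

Gödel evaluation:
  (Q → Q): 0.4 ≤ 0.4, so result = 1
  (P ∧ Q) = min(0.03, 0.4) = 0.03
  (Q → (P ∧ Q)): 0.4 > 0.03, so result = 0.03
  ((Q → Q) → (Q → (P ∧ Q))): 1 > 0.03, so result = 0.03
  (Q → Q): 0.4 ≤ 0.4, so result = 1
  (Q → (Q → Q)): 0.4 ≤ 1, so result = 1
  ((Q → (Q → Q)) → Q): 1 > 0.4, so result = 0.4
  (((Q → Q) → (Q → (P ∧ Q))) ∧ ((Q → (Q → Q)) → Q)) = min(0.03, 0.4) = 0.03
  ¬(((Q → Q) → (Q → (P ∧ Q))) ∧ ((Q → (Q → Q)) → Q)): Gödel ¬ of 0.03 = 0 (operand ≠ 0)
  (P → ¬(((Q → Q) → (Q → (P ∧ Q))) ∧ ((Q → (Q → Q)) → Q))): 0.03 > 0, so result = 0
  Gödel value = 0
Łukasiewicz evaluation:
  (Q → Q): min(1, 1 − 0.4 + 0.4) = 1
  (P ∧ Q) = min(0.03, 0.4) = 0.03
  (Q → (P ∧ Q)): min(1, 1 − 0.4 + 0.03) = 0.63
  ((Q → Q) → (Q → (P ∧ Q))): min(1, 1 − 1 + 0.63) = 0.63
  (Q → Q): min(1, 1 − 0.4 + 0.4) = 1
  (Q → (Q → Q)): min(1, 1 − 0.4 + 1) = 1
  ((Q → (Q → Q)) → Q): min(1, 1 − 1 + 0.4) = 0.4
  (((Q → Q) → (Q → (P ∧ Q))) ∧ ((Q → (Q → Q)) → Q)) = min(0.63, 0.4) = 0.4
  ¬(((Q → Q) → (Q → (P ∧ Q))) ∧ ((Q → (Q → Q)) → Q)): Łukasiewicz ¬ gives 1 − 0.4 = 0.6
  (P → ¬(((Q → Q) → (Q → (P ∧ Q))) ∧ ((Q → (Q → Q)) → Q))): min(1, 1 − 0.03 + 0.6) = 1
  Łukasiewicz value = 1
Difference: 0 − 1 = -1.00

-1.00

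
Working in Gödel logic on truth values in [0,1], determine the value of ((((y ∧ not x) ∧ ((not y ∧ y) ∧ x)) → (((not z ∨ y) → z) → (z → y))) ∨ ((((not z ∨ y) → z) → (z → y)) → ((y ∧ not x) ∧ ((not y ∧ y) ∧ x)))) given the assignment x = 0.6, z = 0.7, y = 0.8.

1.00

not x: Gödel ¬ of 0.6 = 0 (operand ≠ 0)
(y ∧ not x) = min(0.8, 0) = 0
not y: Gödel ¬ of 0.8 = 0 (operand ≠ 0)
(not y ∧ y) = min(0, 0.8) = 0
((not y ∧ y) ∧ x) = min(0, 0.6) = 0
((y ∧ not x) ∧ ((not y ∧ y) ∧ x)) = min(0, 0) = 0
not z: Gödel ¬ of 0.7 = 0 (operand ≠ 0)
(not z ∨ y) = max(0, 0.8) = 0.8
((not z ∨ y) → z): 0.8 > 0.7, so result = 0.7
(z → y): 0.7 ≤ 0.8, so result = 1
(((not z ∨ y) → z) → (z → y)): 0.7 ≤ 1, so result = 1
(((y ∧ not x) ∧ ((not y ∧ y) ∧ x)) → (((not z ∨ y) → z) → (z → y))): 0 ≤ 1, so result = 1
not z: Gödel ¬ of 0.7 = 0 (operand ≠ 0)
(not z ∨ y) = max(0, 0.8) = 0.8
((not z ∨ y) → z): 0.8 > 0.7, so result = 0.7
(z → y): 0.7 ≤ 0.8, so result = 1
(((not z ∨ y) → z) → (z → y)): 0.7 ≤ 1, so result = 1
not x: Gödel ¬ of 0.6 = 0 (operand ≠ 0)
(y ∧ not x) = min(0.8, 0) = 0
not y: Gödel ¬ of 0.8 = 0 (operand ≠ 0)
(not y ∧ y) = min(0, 0.8) = 0
((not y ∧ y) ∧ x) = min(0, 0.6) = 0
((y ∧ not x) ∧ ((not y ∧ y) ∧ x)) = min(0, 0) = 0
((((not z ∨ y) → z) → (z → y)) → ((y ∧ not x) ∧ ((not y ∧ y) ∧ x))): 1 > 0, so result = 0
((((y ∧ not x) ∧ ((not y ∧ y) ∧ x)) → (((not z ∨ y) → z) → (z → y))) ∨ ((((not z ∨ y) → z) → (z → y)) → ((y ∧ not x) ∧ ((not y ∧ y) ∧ x)))) = max(1, 0) = 1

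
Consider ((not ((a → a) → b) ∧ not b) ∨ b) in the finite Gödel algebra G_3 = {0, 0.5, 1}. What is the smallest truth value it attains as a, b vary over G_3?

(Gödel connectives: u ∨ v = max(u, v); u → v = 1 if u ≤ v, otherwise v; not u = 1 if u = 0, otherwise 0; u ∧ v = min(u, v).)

0.50

The minimum is attained at a = 0, b = 0.5:
  (a → a): 0 ≤ 0, so result = 1
  ((a → a) → b): 1 > 0.5, so result = 0.5
  not ((a → a) → b): Gödel ¬ of 0.5 = 0 (operand ≠ 0)
  not b: Gödel ¬ of 0.5 = 0 (operand ≠ 0)
  (not ((a → a) → b) ∧ not b) = min(0, 0) = 0
  ((not ((a → a) → b) ∧ not b) ∨ b) = max(0, 0.5) = 0.5
Checking all 9 assignments confirms none give a value below 0.50.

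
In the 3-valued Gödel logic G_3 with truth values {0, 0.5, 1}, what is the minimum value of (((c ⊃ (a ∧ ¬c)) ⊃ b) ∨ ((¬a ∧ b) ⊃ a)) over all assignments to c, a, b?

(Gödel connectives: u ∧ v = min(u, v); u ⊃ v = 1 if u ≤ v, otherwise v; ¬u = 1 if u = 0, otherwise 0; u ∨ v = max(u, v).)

The minimum is attained at c = 0, a = 0, b = 0.5:
  ¬c: Gödel ¬ of 0 = 1 (operand is 0)
  (a ∧ ¬c) = min(0, 1) = 0
  (c ⊃ (a ∧ ¬c)): 0 ≤ 0, so result = 1
  ((c ⊃ (a ∧ ¬c)) ⊃ b): 1 > 0.5, so result = 0.5
  ¬a: Gödel ¬ of 0 = 1 (operand is 0)
  (¬a ∧ b) = min(1, 0.5) = 0.5
  ((¬a ∧ b) ⊃ a): 0.5 > 0, so result = 0
  (((c ⊃ (a ∧ ¬c)) ⊃ b) ∨ ((¬a ∧ b) ⊃ a)) = max(0.5, 0) = 0.5
Checking all 27 assignments confirms none give a value below 0.50.

0.50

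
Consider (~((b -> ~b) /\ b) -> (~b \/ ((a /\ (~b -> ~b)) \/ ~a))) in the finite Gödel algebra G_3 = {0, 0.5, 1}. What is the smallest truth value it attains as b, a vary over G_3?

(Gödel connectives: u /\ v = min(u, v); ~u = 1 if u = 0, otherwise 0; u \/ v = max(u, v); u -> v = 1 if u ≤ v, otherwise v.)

The minimum is attained at b = 0.5, a = 0.5:
  ~b: Gödel ¬ of 0.5 = 0 (operand ≠ 0)
  (b -> ~b): 0.5 > 0, so result = 0
  ((b -> ~b) /\ b) = min(0, 0.5) = 0
  ~((b -> ~b) /\ b): Gödel ¬ of 0 = 1 (operand is 0)
  ~b: Gödel ¬ of 0.5 = 0 (operand ≠ 0)
  ~b: Gödel ¬ of 0.5 = 0 (operand ≠ 0)
  ~b: Gödel ¬ of 0.5 = 0 (operand ≠ 0)
  (~b -> ~b): 0 ≤ 0, so result = 1
  (a /\ (~b -> ~b)) = min(0.5, 1) = 0.5
  ~a: Gödel ¬ of 0.5 = 0 (operand ≠ 0)
  ((a /\ (~b -> ~b)) \/ ~a) = max(0.5, 0) = 0.5
  (~b \/ ((a /\ (~b -> ~b)) \/ ~a)) = max(0, 0.5) = 0.5
  (~((b -> ~b) /\ b) -> (~b \/ ((a /\ (~b -> ~b)) \/ ~a))): 1 > 0.5, so result = 0.5
Checking all 9 assignments confirms none give a value below 0.50.

0.50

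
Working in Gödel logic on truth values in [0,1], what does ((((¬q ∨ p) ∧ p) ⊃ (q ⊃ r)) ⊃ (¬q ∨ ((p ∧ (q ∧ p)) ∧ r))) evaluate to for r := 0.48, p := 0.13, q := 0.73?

¬q: Gödel ¬ of 0.73 = 0 (operand ≠ 0)
(¬q ∨ p) = max(0, 0.13) = 0.13
((¬q ∨ p) ∧ p) = min(0.13, 0.13) = 0.13
(q ⊃ r): 0.73 > 0.48, so result = 0.48
(((¬q ∨ p) ∧ p) ⊃ (q ⊃ r)): 0.13 ≤ 0.48, so result = 1
¬q: Gödel ¬ of 0.73 = 0 (operand ≠ 0)
(q ∧ p) = min(0.73, 0.13) = 0.13
(p ∧ (q ∧ p)) = min(0.13, 0.13) = 0.13
((p ∧ (q ∧ p)) ∧ r) = min(0.13, 0.48) = 0.13
(¬q ∨ ((p ∧ (q ∧ p)) ∧ r)) = max(0, 0.13) = 0.13
((((¬q ∨ p) ∧ p) ⊃ (q ⊃ r)) ⊃ (¬q ∨ ((p ∧ (q ∧ p)) ∧ r))): 1 > 0.13, so result = 0.13

0.13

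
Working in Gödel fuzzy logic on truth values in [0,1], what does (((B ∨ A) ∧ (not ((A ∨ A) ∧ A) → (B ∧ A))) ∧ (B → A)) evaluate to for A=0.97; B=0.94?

0.97

(B ∨ A) = max(0.94, 0.97) = 0.97
(A ∨ A) = max(0.97, 0.97) = 0.97
((A ∨ A) ∧ A) = min(0.97, 0.97) = 0.97
not ((A ∨ A) ∧ A): Gödel ¬ of 0.97 = 0 (operand ≠ 0)
(B ∧ A) = min(0.94, 0.97) = 0.94
(not ((A ∨ A) ∧ A) → (B ∧ A)): 0 ≤ 0.94, so result = 1
((B ∨ A) ∧ (not ((A ∨ A) ∧ A) → (B ∧ A))) = min(0.97, 1) = 0.97
(B → A): 0.94 ≤ 0.97, so result = 1
(((B ∨ A) ∧ (not ((A ∨ A) ∧ A) → (B ∧ A))) ∧ (B → A)) = min(0.97, 1) = 0.97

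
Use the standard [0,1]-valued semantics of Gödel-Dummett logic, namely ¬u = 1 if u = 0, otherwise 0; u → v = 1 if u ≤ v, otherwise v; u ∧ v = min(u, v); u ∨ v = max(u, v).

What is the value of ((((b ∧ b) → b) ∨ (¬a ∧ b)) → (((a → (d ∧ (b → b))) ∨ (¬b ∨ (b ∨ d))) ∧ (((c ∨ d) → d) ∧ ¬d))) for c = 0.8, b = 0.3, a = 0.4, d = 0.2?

(b ∧ b) = min(0.3, 0.3) = 0.3
((b ∧ b) → b): 0.3 ≤ 0.3, so result = 1
¬a: Gödel ¬ of 0.4 = 0 (operand ≠ 0)
(¬a ∧ b) = min(0, 0.3) = 0
(((b ∧ b) → b) ∨ (¬a ∧ b)) = max(1, 0) = 1
(b → b): 0.3 ≤ 0.3, so result = 1
(d ∧ (b → b)) = min(0.2, 1) = 0.2
(a → (d ∧ (b → b))): 0.4 > 0.2, so result = 0.2
¬b: Gödel ¬ of 0.3 = 0 (operand ≠ 0)
(b ∨ d) = max(0.3, 0.2) = 0.3
(¬b ∨ (b ∨ d)) = max(0, 0.3) = 0.3
((a → (d ∧ (b → b))) ∨ (¬b ∨ (b ∨ d))) = max(0.2, 0.3) = 0.3
(c ∨ d) = max(0.8, 0.2) = 0.8
((c ∨ d) → d): 0.8 > 0.2, so result = 0.2
¬d: Gödel ¬ of 0.2 = 0 (operand ≠ 0)
(((c ∨ d) → d) ∧ ¬d) = min(0.2, 0) = 0
(((a → (d ∧ (b → b))) ∨ (¬b ∨ (b ∨ d))) ∧ (((c ∨ d) → d) ∧ ¬d)) = min(0.3, 0) = 0
((((b ∧ b) → b) ∨ (¬a ∧ b)) → (((a → (d ∧ (b → b))) ∨ (¬b ∨ (b ∨ d))) ∧ (((c ∨ d) → d) ∧ ¬d))): 1 > 0, so result = 0

0.00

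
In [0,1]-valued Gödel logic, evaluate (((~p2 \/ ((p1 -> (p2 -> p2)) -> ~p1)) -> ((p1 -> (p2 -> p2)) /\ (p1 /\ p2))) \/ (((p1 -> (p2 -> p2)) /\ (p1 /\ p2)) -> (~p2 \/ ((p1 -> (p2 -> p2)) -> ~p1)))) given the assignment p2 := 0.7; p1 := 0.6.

~p2: Gödel ¬ of 0.7 = 0 (operand ≠ 0)
(p2 -> p2): 0.7 ≤ 0.7, so result = 1
(p1 -> (p2 -> p2)): 0.6 ≤ 1, so result = 1
~p1: Gödel ¬ of 0.6 = 0 (operand ≠ 0)
((p1 -> (p2 -> p2)) -> ~p1): 1 > 0, so result = 0
(~p2 \/ ((p1 -> (p2 -> p2)) -> ~p1)) = max(0, 0) = 0
(p2 -> p2): 0.7 ≤ 0.7, so result = 1
(p1 -> (p2 -> p2)): 0.6 ≤ 1, so result = 1
(p1 /\ p2) = min(0.6, 0.7) = 0.6
((p1 -> (p2 -> p2)) /\ (p1 /\ p2)) = min(1, 0.6) = 0.6
((~p2 \/ ((p1 -> (p2 -> p2)) -> ~p1)) -> ((p1 -> (p2 -> p2)) /\ (p1 /\ p2))): 0 ≤ 0.6, so result = 1
(p2 -> p2): 0.7 ≤ 0.7, so result = 1
(p1 -> (p2 -> p2)): 0.6 ≤ 1, so result = 1
(p1 /\ p2) = min(0.6, 0.7) = 0.6
((p1 -> (p2 -> p2)) /\ (p1 /\ p2)) = min(1, 0.6) = 0.6
~p2: Gödel ¬ of 0.7 = 0 (operand ≠ 0)
(p2 -> p2): 0.7 ≤ 0.7, so result = 1
(p1 -> (p2 -> p2)): 0.6 ≤ 1, so result = 1
~p1: Gödel ¬ of 0.6 = 0 (operand ≠ 0)
((p1 -> (p2 -> p2)) -> ~p1): 1 > 0, so result = 0
(~p2 \/ ((p1 -> (p2 -> p2)) -> ~p1)) = max(0, 0) = 0
(((p1 -> (p2 -> p2)) /\ (p1 /\ p2)) -> (~p2 \/ ((p1 -> (p2 -> p2)) -> ~p1))): 0.6 > 0, so result = 0
(((~p2 \/ ((p1 -> (p2 -> p2)) -> ~p1)) -> ((p1 -> (p2 -> p2)) /\ (p1 /\ p2))) \/ (((p1 -> (p2 -> p2)) /\ (p1 /\ p2)) -> (~p2 \/ ((p1 -> (p2 -> p2)) -> ~p1)))) = max(1, 0) = 1

1.00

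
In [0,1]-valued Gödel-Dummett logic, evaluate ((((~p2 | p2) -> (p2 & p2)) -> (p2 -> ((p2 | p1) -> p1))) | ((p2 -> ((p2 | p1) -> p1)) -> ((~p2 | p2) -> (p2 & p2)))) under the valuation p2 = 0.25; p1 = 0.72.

~p2: Gödel ¬ of 0.25 = 0 (operand ≠ 0)
(~p2 | p2) = max(0, 0.25) = 0.25
(p2 & p2) = min(0.25, 0.25) = 0.25
((~p2 | p2) -> (p2 & p2)): 0.25 ≤ 0.25, so result = 1
(p2 | p1) = max(0.25, 0.72) = 0.72
((p2 | p1) -> p1): 0.72 ≤ 0.72, so result = 1
(p2 -> ((p2 | p1) -> p1)): 0.25 ≤ 1, so result = 1
(((~p2 | p2) -> (p2 & p2)) -> (p2 -> ((p2 | p1) -> p1))): 1 ≤ 1, so result = 1
(p2 | p1) = max(0.25, 0.72) = 0.72
((p2 | p1) -> p1): 0.72 ≤ 0.72, so result = 1
(p2 -> ((p2 | p1) -> p1)): 0.25 ≤ 1, so result = 1
~p2: Gödel ¬ of 0.25 = 0 (operand ≠ 0)
(~p2 | p2) = max(0, 0.25) = 0.25
(p2 & p2) = min(0.25, 0.25) = 0.25
((~p2 | p2) -> (p2 & p2)): 0.25 ≤ 0.25, so result = 1
((p2 -> ((p2 | p1) -> p1)) -> ((~p2 | p2) -> (p2 & p2))): 1 ≤ 1, so result = 1
((((~p2 | p2) -> (p2 & p2)) -> (p2 -> ((p2 | p1) -> p1))) | ((p2 -> ((p2 | p1) -> p1)) -> ((~p2 | p2) -> (p2 & p2)))) = max(1, 1) = 1

1.00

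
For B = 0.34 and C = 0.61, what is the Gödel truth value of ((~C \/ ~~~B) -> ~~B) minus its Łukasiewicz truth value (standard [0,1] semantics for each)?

Gödel evaluation:
  ~C: Gödel ¬ of 0.61 = 0 (operand ≠ 0)
  ~B: Gödel ¬ of 0.34 = 0 (operand ≠ 0)
  ~~B: Gödel ¬ of 0 = 1 (operand is 0)
  ~~~B: Gödel ¬ of 1 = 0 (operand ≠ 0)
  (~C \/ ~~~B) = max(0, 0) = 0
  ~B: Gödel ¬ of 0.34 = 0 (operand ≠ 0)
  ~~B: Gödel ¬ of 0 = 1 (operand is 0)
  ((~C \/ ~~~B) -> ~~B): 0 ≤ 1, so result = 1
  Gödel value = 1
Łukasiewicz evaluation:
  ~C: Łukasiewicz ¬ gives 1 − 0.61 = 0.39
  ~B: Łukasiewicz ¬ gives 1 − 0.34 = 0.66
  ~~B: Łukasiewicz ¬ gives 1 − 0.66 = 0.34
  ~~~B: Łukasiewicz ¬ gives 1 − 0.34 = 0.66
  (~C \/ ~~~B) = max(0.39, 0.66) = 0.66
  ~B: Łukasiewicz ¬ gives 1 − 0.34 = 0.66
  ~~B: Łukasiewicz ¬ gives 1 − 0.66 = 0.34
  ((~C \/ ~~~B) -> ~~B): min(1, 1 − 0.66 + 0.34) = 0.68
  Łukasiewicz value = 0.68
Difference: 1 − 0.68 = 0.32

0.32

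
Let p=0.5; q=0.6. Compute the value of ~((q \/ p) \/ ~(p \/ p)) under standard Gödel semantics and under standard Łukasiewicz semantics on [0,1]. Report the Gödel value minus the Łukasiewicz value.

-0.40

Gödel evaluation:
  (q \/ p) = max(0.6, 0.5) = 0.6
  (p \/ p) = max(0.5, 0.5) = 0.5
  ~(p \/ p): Gödel ¬ of 0.5 = 0 (operand ≠ 0)
  ((q \/ p) \/ ~(p \/ p)) = max(0.6, 0) = 0.6
  ~((q \/ p) \/ ~(p \/ p)): Gödel ¬ of 0.6 = 0 (operand ≠ 0)
  Gödel value = 0
Łukasiewicz evaluation:
  (q \/ p) = max(0.6, 0.5) = 0.6
  (p \/ p) = max(0.5, 0.5) = 0.5
  ~(p \/ p): Łukasiewicz ¬ gives 1 − 0.5 = 0.5
  ((q \/ p) \/ ~(p \/ p)) = max(0.6, 0.5) = 0.6
  ~((q \/ p) \/ ~(p \/ p)): Łukasiewicz ¬ gives 1 − 0.6 = 0.4
  Łukasiewicz value = 0.4
Difference: 0 − 0.4 = -0.40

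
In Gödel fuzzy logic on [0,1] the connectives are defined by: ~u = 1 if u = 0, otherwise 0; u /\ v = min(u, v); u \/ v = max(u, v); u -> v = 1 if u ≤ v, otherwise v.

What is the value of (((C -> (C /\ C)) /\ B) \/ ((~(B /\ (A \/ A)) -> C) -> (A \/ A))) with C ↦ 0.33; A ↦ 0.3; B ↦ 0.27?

(C /\ C) = min(0.33, 0.33) = 0.33
(C -> (C /\ C)): 0.33 ≤ 0.33, so result = 1
((C -> (C /\ C)) /\ B) = min(1, 0.27) = 0.27
(A \/ A) = max(0.3, 0.3) = 0.3
(B /\ (A \/ A)) = min(0.27, 0.3) = 0.27
~(B /\ (A \/ A)): Gödel ¬ of 0.27 = 0 (operand ≠ 0)
(~(B /\ (A \/ A)) -> C): 0 ≤ 0.33, so result = 1
(A \/ A) = max(0.3, 0.3) = 0.3
((~(B /\ (A \/ A)) -> C) -> (A \/ A)): 1 > 0.3, so result = 0.3
(((C -> (C /\ C)) /\ B) \/ ((~(B /\ (A \/ A)) -> C) -> (A \/ A))) = max(0.27, 0.3) = 0.3

0.30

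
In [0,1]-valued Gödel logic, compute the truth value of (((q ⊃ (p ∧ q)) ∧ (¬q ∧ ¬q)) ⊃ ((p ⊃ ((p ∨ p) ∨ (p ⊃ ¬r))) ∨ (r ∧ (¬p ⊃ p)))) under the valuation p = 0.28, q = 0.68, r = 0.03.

1.00

(p ∧ q) = min(0.28, 0.68) = 0.28
(q ⊃ (p ∧ q)): 0.68 > 0.28, so result = 0.28
¬q: Gödel ¬ of 0.68 = 0 (operand ≠ 0)
¬q: Gödel ¬ of 0.68 = 0 (operand ≠ 0)
(¬q ∧ ¬q) = min(0, 0) = 0
((q ⊃ (p ∧ q)) ∧ (¬q ∧ ¬q)) = min(0.28, 0) = 0
(p ∨ p) = max(0.28, 0.28) = 0.28
¬r: Gödel ¬ of 0.03 = 0 (operand ≠ 0)
(p ⊃ ¬r): 0.28 > 0, so result = 0
((p ∨ p) ∨ (p ⊃ ¬r)) = max(0.28, 0) = 0.28
(p ⊃ ((p ∨ p) ∨ (p ⊃ ¬r))): 0.28 ≤ 0.28, so result = 1
¬p: Gödel ¬ of 0.28 = 0 (operand ≠ 0)
(¬p ⊃ p): 0 ≤ 0.28, so result = 1
(r ∧ (¬p ⊃ p)) = min(0.03, 1) = 0.03
((p ⊃ ((p ∨ p) ∨ (p ⊃ ¬r))) ∨ (r ∧ (¬p ⊃ p))) = max(1, 0.03) = 1
(((q ⊃ (p ∧ q)) ∧ (¬q ∧ ¬q)) ⊃ ((p ⊃ ((p ∨ p) ∨ (p ⊃ ¬r))) ∨ (r ∧ (¬p ⊃ p)))): 0 ≤ 1, so result = 1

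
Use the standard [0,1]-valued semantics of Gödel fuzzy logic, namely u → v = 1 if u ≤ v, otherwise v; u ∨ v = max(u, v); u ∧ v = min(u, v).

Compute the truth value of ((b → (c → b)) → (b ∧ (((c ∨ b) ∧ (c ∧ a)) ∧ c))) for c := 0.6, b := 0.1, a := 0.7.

(c → b): 0.6 > 0.1, so result = 0.1
(b → (c → b)): 0.1 ≤ 0.1, so result = 1
(c ∨ b) = max(0.6, 0.1) = 0.6
(c ∧ a) = min(0.6, 0.7) = 0.6
((c ∨ b) ∧ (c ∧ a)) = min(0.6, 0.6) = 0.6
(((c ∨ b) ∧ (c ∧ a)) ∧ c) = min(0.6, 0.6) = 0.6
(b ∧ (((c ∨ b) ∧ (c ∧ a)) ∧ c)) = min(0.1, 0.6) = 0.1
((b → (c → b)) → (b ∧ (((c ∨ b) ∧ (c ∧ a)) ∧ c))): 1 > 0.1, so result = 0.1

0.10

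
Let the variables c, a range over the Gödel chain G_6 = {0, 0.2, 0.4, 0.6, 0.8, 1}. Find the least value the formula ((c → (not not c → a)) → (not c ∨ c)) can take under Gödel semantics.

0.20

The minimum is attained at c = 0.2, a = 0.2:
  not c: Gödel ¬ of 0.2 = 0 (operand ≠ 0)
  not not c: Gödel ¬ of 0 = 1 (operand is 0)
  (not not c → a): 1 > 0.2, so result = 0.2
  (c → (not not c → a)): 0.2 ≤ 0.2, so result = 1
  not c: Gödel ¬ of 0.2 = 0 (operand ≠ 0)
  (not c ∨ c) = max(0, 0.2) = 0.2
  ((c → (not not c → a)) → (not c ∨ c)): 1 > 0.2, so result = 0.2
Checking all 36 assignments confirms none give a value below 0.20.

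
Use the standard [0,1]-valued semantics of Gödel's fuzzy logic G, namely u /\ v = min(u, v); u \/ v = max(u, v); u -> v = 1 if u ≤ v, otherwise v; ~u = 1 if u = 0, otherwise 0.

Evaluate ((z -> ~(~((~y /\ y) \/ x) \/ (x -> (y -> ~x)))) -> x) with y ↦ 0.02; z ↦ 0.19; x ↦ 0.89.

~y: Gödel ¬ of 0.02 = 0 (operand ≠ 0)
(~y /\ y) = min(0, 0.02) = 0
((~y /\ y) \/ x) = max(0, 0.89) = 0.89
~((~y /\ y) \/ x): Gödel ¬ of 0.89 = 0 (operand ≠ 0)
~x: Gödel ¬ of 0.89 = 0 (operand ≠ 0)
(y -> ~x): 0.02 > 0, so result = 0
(x -> (y -> ~x)): 0.89 > 0, so result = 0
(~((~y /\ y) \/ x) \/ (x -> (y -> ~x))) = max(0, 0) = 0
~(~((~y /\ y) \/ x) \/ (x -> (y -> ~x))): Gödel ¬ of 0 = 1 (operand is 0)
(z -> ~(~((~y /\ y) \/ x) \/ (x -> (y -> ~x)))): 0.19 ≤ 1, so result = 1
((z -> ~(~((~y /\ y) \/ x) \/ (x -> (y -> ~x)))) -> x): 1 > 0.89, so result = 0.89

0.89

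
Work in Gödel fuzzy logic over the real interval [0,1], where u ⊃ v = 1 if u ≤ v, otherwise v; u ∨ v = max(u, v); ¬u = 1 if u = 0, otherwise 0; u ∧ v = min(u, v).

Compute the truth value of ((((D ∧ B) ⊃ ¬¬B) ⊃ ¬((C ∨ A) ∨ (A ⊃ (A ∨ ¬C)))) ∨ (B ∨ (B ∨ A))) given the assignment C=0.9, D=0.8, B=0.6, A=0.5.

(D ∧ B) = min(0.8, 0.6) = 0.6
¬B: Gödel ¬ of 0.6 = 0 (operand ≠ 0)
¬¬B: Gödel ¬ of 0 = 1 (operand is 0)
((D ∧ B) ⊃ ¬¬B): 0.6 ≤ 1, so result = 1
(C ∨ A) = max(0.9, 0.5) = 0.9
¬C: Gödel ¬ of 0.9 = 0 (operand ≠ 0)
(A ∨ ¬C) = max(0.5, 0) = 0.5
(A ⊃ (A ∨ ¬C)): 0.5 ≤ 0.5, so result = 1
((C ∨ A) ∨ (A ⊃ (A ∨ ¬C))) = max(0.9, 1) = 1
¬((C ∨ A) ∨ (A ⊃ (A ∨ ¬C))): Gödel ¬ of 1 = 0 (operand ≠ 0)
(((D ∧ B) ⊃ ¬¬B) ⊃ ¬((C ∨ A) ∨ (A ⊃ (A ∨ ¬C)))): 1 > 0, so result = 0
(B ∨ A) = max(0.6, 0.5) = 0.6
(B ∨ (B ∨ A)) = max(0.6, 0.6) = 0.6
((((D ∧ B) ⊃ ¬¬B) ⊃ ¬((C ∨ A) ∨ (A ⊃ (A ∨ ¬C)))) ∨ (B ∨ (B ∨ A))) = max(0, 0.6) = 0.6

0.60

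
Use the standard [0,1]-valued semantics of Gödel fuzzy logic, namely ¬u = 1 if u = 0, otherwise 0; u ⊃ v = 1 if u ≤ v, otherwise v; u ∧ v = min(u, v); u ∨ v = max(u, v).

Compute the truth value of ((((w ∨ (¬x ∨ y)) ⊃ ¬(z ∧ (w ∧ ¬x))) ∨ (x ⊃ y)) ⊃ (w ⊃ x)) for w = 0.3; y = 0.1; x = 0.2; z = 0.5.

0.20

¬x: Gödel ¬ of 0.2 = 0 (operand ≠ 0)
(¬x ∨ y) = max(0, 0.1) = 0.1
(w ∨ (¬x ∨ y)) = max(0.3, 0.1) = 0.3
¬x: Gödel ¬ of 0.2 = 0 (operand ≠ 0)
(w ∧ ¬x) = min(0.3, 0) = 0
(z ∧ (w ∧ ¬x)) = min(0.5, 0) = 0
¬(z ∧ (w ∧ ¬x)): Gödel ¬ of 0 = 1 (operand is 0)
((w ∨ (¬x ∨ y)) ⊃ ¬(z ∧ (w ∧ ¬x))): 0.3 ≤ 1, so result = 1
(x ⊃ y): 0.2 > 0.1, so result = 0.1
(((w ∨ (¬x ∨ y)) ⊃ ¬(z ∧ (w ∧ ¬x))) ∨ (x ⊃ y)) = max(1, 0.1) = 1
(w ⊃ x): 0.3 > 0.2, so result = 0.2
((((w ∨ (¬x ∨ y)) ⊃ ¬(z ∧ (w ∧ ¬x))) ∨ (x ⊃ y)) ⊃ (w ⊃ x)): 1 > 0.2, so result = 0.2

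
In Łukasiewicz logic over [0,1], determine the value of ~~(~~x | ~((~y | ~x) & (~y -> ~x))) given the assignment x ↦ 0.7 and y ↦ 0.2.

0.70

~x: Łukasiewicz ¬ gives 1 − 0.7 = 0.3
~~x: Łukasiewicz ¬ gives 1 − 0.3 = 0.7
~y: Łukasiewicz ¬ gives 1 − 0.2 = 0.8
~x: Łukasiewicz ¬ gives 1 − 0.7 = 0.3
(~y | ~x) = max(0.8, 0.3) = 0.8
~y: Łukasiewicz ¬ gives 1 − 0.2 = 0.8
~x: Łukasiewicz ¬ gives 1 − 0.7 = 0.3
(~y -> ~x): min(1, 1 − 0.8 + 0.3) = 0.5
((~y | ~x) & (~y -> ~x)) = min(0.8, 0.5) = 0.5
~((~y | ~x) & (~y -> ~x)): Łukasiewicz ¬ gives 1 − 0.5 = 0.5
(~~x | ~((~y | ~x) & (~y -> ~x))) = max(0.7, 0.5) = 0.7
~(~~x | ~((~y | ~x) & (~y -> ~x))): Łukasiewicz ¬ gives 1 − 0.7 = 0.3
~~(~~x | ~((~y | ~x) & (~y -> ~x))): Łukasiewicz ¬ gives 1 − 0.3 = 0.7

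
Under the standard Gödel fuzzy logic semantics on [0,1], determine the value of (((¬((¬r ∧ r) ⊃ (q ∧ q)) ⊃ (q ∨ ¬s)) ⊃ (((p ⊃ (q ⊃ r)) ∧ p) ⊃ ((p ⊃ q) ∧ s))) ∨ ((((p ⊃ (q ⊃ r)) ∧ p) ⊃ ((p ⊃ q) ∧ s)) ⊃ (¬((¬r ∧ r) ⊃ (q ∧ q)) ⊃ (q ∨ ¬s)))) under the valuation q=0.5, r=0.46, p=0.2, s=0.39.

¬r: Gödel ¬ of 0.46 = 0 (operand ≠ 0)
(¬r ∧ r) = min(0, 0.46) = 0
(q ∧ q) = min(0.5, 0.5) = 0.5
((¬r ∧ r) ⊃ (q ∧ q)): 0 ≤ 0.5, so result = 1
¬((¬r ∧ r) ⊃ (q ∧ q)): Gödel ¬ of 1 = 0 (operand ≠ 0)
¬s: Gödel ¬ of 0.39 = 0 (operand ≠ 0)
(q ∨ ¬s) = max(0.5, 0) = 0.5
(¬((¬r ∧ r) ⊃ (q ∧ q)) ⊃ (q ∨ ¬s)): 0 ≤ 0.5, so result = 1
(q ⊃ r): 0.5 > 0.46, so result = 0.46
(p ⊃ (q ⊃ r)): 0.2 ≤ 0.46, so result = 1
((p ⊃ (q ⊃ r)) ∧ p) = min(1, 0.2) = 0.2
(p ⊃ q): 0.2 ≤ 0.5, so result = 1
((p ⊃ q) ∧ s) = min(1, 0.39) = 0.39
(((p ⊃ (q ⊃ r)) ∧ p) ⊃ ((p ⊃ q) ∧ s)): 0.2 ≤ 0.39, so result = 1
((¬((¬r ∧ r) ⊃ (q ∧ q)) ⊃ (q ∨ ¬s)) ⊃ (((p ⊃ (q ⊃ r)) ∧ p) ⊃ ((p ⊃ q) ∧ s))): 1 ≤ 1, so result = 1
(q ⊃ r): 0.5 > 0.46, so result = 0.46
(p ⊃ (q ⊃ r)): 0.2 ≤ 0.46, so result = 1
((p ⊃ (q ⊃ r)) ∧ p) = min(1, 0.2) = 0.2
(p ⊃ q): 0.2 ≤ 0.5, so result = 1
((p ⊃ q) ∧ s) = min(1, 0.39) = 0.39
(((p ⊃ (q ⊃ r)) ∧ p) ⊃ ((p ⊃ q) ∧ s)): 0.2 ≤ 0.39, so result = 1
¬r: Gödel ¬ of 0.46 = 0 (operand ≠ 0)
(¬r ∧ r) = min(0, 0.46) = 0
(q ∧ q) = min(0.5, 0.5) = 0.5
((¬r ∧ r) ⊃ (q ∧ q)): 0 ≤ 0.5, so result = 1
¬((¬r ∧ r) ⊃ (q ∧ q)): Gödel ¬ of 1 = 0 (operand ≠ 0)
¬s: Gödel ¬ of 0.39 = 0 (operand ≠ 0)
(q ∨ ¬s) = max(0.5, 0) = 0.5
(¬((¬r ∧ r) ⊃ (q ∧ q)) ⊃ (q ∨ ¬s)): 0 ≤ 0.5, so result = 1
((((p ⊃ (q ⊃ r)) ∧ p) ⊃ ((p ⊃ q) ∧ s)) ⊃ (¬((¬r ∧ r) ⊃ (q ∧ q)) ⊃ (q ∨ ¬s))): 1 ≤ 1, so result = 1
(((¬((¬r ∧ r) ⊃ (q ∧ q)) ⊃ (q ∨ ¬s)) ⊃ (((p ⊃ (q ⊃ r)) ∧ p) ⊃ ((p ⊃ q) ∧ s))) ∨ ((((p ⊃ (q ⊃ r)) ∧ p) ⊃ ((p ⊃ q) ∧ s)) ⊃ (¬((¬r ∧ r) ⊃ (q ∧ q)) ⊃ (q ∨ ¬s)))) = max(1, 1) = 1

1.00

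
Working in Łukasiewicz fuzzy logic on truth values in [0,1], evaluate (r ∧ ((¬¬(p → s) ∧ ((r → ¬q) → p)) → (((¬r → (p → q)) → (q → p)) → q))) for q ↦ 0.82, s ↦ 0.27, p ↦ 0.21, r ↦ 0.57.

0.57

(p → s): min(1, 1 − 0.21 + 0.27) = 1
¬(p → s): Łukasiewicz ¬ gives 1 − 1 = 0
¬¬(p → s): Łukasiewicz ¬ gives 1 − 0 = 1
¬q: Łukasiewicz ¬ gives 1 − 0.82 = 0.18
(r → ¬q): min(1, 1 − 0.57 + 0.18) = 0.61
((r → ¬q) → p): min(1, 1 − 0.61 + 0.21) = 0.6
(¬¬(p → s) ∧ ((r → ¬q) → p)) = min(1, 0.6) = 0.6
¬r: Łukasiewicz ¬ gives 1 − 0.57 = 0.43
(p → q): min(1, 1 − 0.21 + 0.82) = 1
(¬r → (p → q)): min(1, 1 − 0.43 + 1) = 1
(q → p): min(1, 1 − 0.82 + 0.21) = 0.39
((¬r → (p → q)) → (q → p)): min(1, 1 − 1 + 0.39) = 0.39
(((¬r → (p → q)) → (q → p)) → q): min(1, 1 − 0.39 + 0.82) = 1
((¬¬(p → s) ∧ ((r → ¬q) → p)) → (((¬r → (p → q)) → (q → p)) → q)): min(1, 1 − 0.6 + 1) = 1
(r ∧ ((¬¬(p → s) ∧ ((r → ¬q) → p)) → (((¬r → (p → q)) → (q → p)) → q))) = min(0.57, 1) = 0.57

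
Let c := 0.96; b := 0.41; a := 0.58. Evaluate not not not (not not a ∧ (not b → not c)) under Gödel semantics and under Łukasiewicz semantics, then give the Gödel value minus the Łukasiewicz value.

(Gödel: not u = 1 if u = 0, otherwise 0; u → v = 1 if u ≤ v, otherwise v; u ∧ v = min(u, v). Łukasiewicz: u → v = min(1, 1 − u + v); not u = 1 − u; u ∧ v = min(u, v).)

Gödel evaluation:
  not a: Gödel ¬ of 0.58 = 0 (operand ≠ 0)
  not not a: Gödel ¬ of 0 = 1 (operand is 0)
  not b: Gödel ¬ of 0.41 = 0 (operand ≠ 0)
  not c: Gödel ¬ of 0.96 = 0 (operand ≠ 0)
  (not b → not c): 0 ≤ 0, so result = 1
  (not not a ∧ (not b → not c)) = min(1, 1) = 1
  not (not not a ∧ (not b → not c)): Gödel ¬ of 1 = 0 (operand ≠ 0)
  not not (not not a ∧ (not b → not c)): Gödel ¬ of 0 = 1 (operand is 0)
  not not not (not not a ∧ (not b → not c)): Gödel ¬ of 1 = 0 (operand ≠ 0)
  Gödel value = 0
Łukasiewicz evaluation:
  not a: Łukasiewicz ¬ gives 1 − 0.58 = 0.42
  not not a: Łukasiewicz ¬ gives 1 − 0.42 = 0.58
  not b: Łukasiewicz ¬ gives 1 − 0.41 = 0.59
  not c: Łukasiewicz ¬ gives 1 − 0.96 = 0.04
  (not b → not c): min(1, 1 − 0.59 + 0.04) = 0.45
  (not not a ∧ (not b → not c)) = min(0.58, 0.45) = 0.45
  not (not not a ∧ (not b → not c)): Łukasiewicz ¬ gives 1 − 0.45 = 0.55
  not not (not not a ∧ (not b → not c)): Łukasiewicz ¬ gives 1 − 0.55 = 0.45
  not not not (not not a ∧ (not b → not c)): Łukasiewicz ¬ gives 1 − 0.45 = 0.55
  Łukasiewicz value = 0.55
Difference: 0 − 0.55 = -0.55

-0.55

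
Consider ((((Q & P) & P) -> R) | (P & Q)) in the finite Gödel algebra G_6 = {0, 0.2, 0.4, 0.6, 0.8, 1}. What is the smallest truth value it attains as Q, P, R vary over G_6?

The minimum is attained at Q = 0.2, P = 0.2, R = 0:
  (Q & P) = min(0.2, 0.2) = 0.2
  ((Q & P) & P) = min(0.2, 0.2) = 0.2
  (((Q & P) & P) -> R): 0.2 > 0, so result = 0
  (P & Q) = min(0.2, 0.2) = 0.2
  ((((Q & P) & P) -> R) | (P & Q)) = max(0, 0.2) = 0.2
Checking all 216 assignments confirms none give a value below 0.20.

0.20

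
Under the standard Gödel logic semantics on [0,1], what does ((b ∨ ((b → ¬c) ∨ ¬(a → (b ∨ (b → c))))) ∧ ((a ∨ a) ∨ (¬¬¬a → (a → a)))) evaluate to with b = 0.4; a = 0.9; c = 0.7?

0.40

¬c: Gödel ¬ of 0.7 = 0 (operand ≠ 0)
(b → ¬c): 0.4 > 0, so result = 0
(b → c): 0.4 ≤ 0.7, so result = 1
(b ∨ (b → c)) = max(0.4, 1) = 1
(a → (b ∨ (b → c))): 0.9 ≤ 1, so result = 1
¬(a → (b ∨ (b → c))): Gödel ¬ of 1 = 0 (operand ≠ 0)
((b → ¬c) ∨ ¬(a → (b ∨ (b → c)))) = max(0, 0) = 0
(b ∨ ((b → ¬c) ∨ ¬(a → (b ∨ (b → c))))) = max(0.4, 0) = 0.4
(a ∨ a) = max(0.9, 0.9) = 0.9
¬a: Gödel ¬ of 0.9 = 0 (operand ≠ 0)
¬¬a: Gödel ¬ of 0 = 1 (operand is 0)
¬¬¬a: Gödel ¬ of 1 = 0 (operand ≠ 0)
(a → a): 0.9 ≤ 0.9, so result = 1
(¬¬¬a → (a → a)): 0 ≤ 1, so result = 1
((a ∨ a) ∨ (¬¬¬a → (a → a))) = max(0.9, 1) = 1
((b ∨ ((b → ¬c) ∨ ¬(a → (b ∨ (b → c))))) ∧ ((a ∨ a) ∨ (¬¬¬a → (a → a)))) = min(0.4, 1) = 0.4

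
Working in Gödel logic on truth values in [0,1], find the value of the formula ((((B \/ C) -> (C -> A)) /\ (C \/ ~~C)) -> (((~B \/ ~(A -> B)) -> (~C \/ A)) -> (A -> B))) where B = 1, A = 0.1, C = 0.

(B \/ C) = max(1, 0) = 1
(C -> A): 0 ≤ 0.1, so result = 1
((B \/ C) -> (C -> A)): 1 ≤ 1, so result = 1
~C: Gödel ¬ of 0 = 1 (operand is 0)
~~C: Gödel ¬ of 1 = 0 (operand ≠ 0)
(C \/ ~~C) = max(0, 0) = 0
(((B \/ C) -> (C -> A)) /\ (C \/ ~~C)) = min(1, 0) = 0
~B: Gödel ¬ of 1 = 0 (operand ≠ 0)
(A -> B): 0.1 ≤ 1, so result = 1
~(A -> B): Gödel ¬ of 1 = 0 (operand ≠ 0)
(~B \/ ~(A -> B)) = max(0, 0) = 0
~C: Gödel ¬ of 0 = 1 (operand is 0)
(~C \/ A) = max(1, 0.1) = 1
((~B \/ ~(A -> B)) -> (~C \/ A)): 0 ≤ 1, so result = 1
(A -> B): 0.1 ≤ 1, so result = 1
(((~B \/ ~(A -> B)) -> (~C \/ A)) -> (A -> B)): 1 ≤ 1, so result = 1
((((B \/ C) -> (C -> A)) /\ (C \/ ~~C)) -> (((~B \/ ~(A -> B)) -> (~C \/ A)) -> (A -> B))): 0 ≤ 1, so result = 1

1.00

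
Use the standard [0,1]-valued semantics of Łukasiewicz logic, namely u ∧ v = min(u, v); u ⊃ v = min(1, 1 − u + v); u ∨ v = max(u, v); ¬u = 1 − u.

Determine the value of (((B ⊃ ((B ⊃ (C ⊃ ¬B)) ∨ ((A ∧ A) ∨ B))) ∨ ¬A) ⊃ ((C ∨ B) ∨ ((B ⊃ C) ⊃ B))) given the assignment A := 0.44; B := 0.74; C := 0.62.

¬B: Łukasiewicz ¬ gives 1 − 0.74 = 0.26
(C ⊃ ¬B): min(1, 1 − 0.62 + 0.26) = 0.64
(B ⊃ (C ⊃ ¬B)): min(1, 1 − 0.74 + 0.64) = 0.9
(A ∧ A) = min(0.44, 0.44) = 0.44
((A ∧ A) ∨ B) = max(0.44, 0.74) = 0.74
((B ⊃ (C ⊃ ¬B)) ∨ ((A ∧ A) ∨ B)) = max(0.9, 0.74) = 0.9
(B ⊃ ((B ⊃ (C ⊃ ¬B)) ∨ ((A ∧ A) ∨ B))): min(1, 1 − 0.74 + 0.9) = 1
¬A: Łukasiewicz ¬ gives 1 − 0.44 = 0.56
((B ⊃ ((B ⊃ (C ⊃ ¬B)) ∨ ((A ∧ A) ∨ B))) ∨ ¬A) = max(1, 0.56) = 1
(C ∨ B) = max(0.62, 0.74) = 0.74
(B ⊃ C): min(1, 1 − 0.74 + 0.62) = 0.88
((B ⊃ C) ⊃ B): min(1, 1 − 0.88 + 0.74) = 0.86
((C ∨ B) ∨ ((B ⊃ C) ⊃ B)) = max(0.74, 0.86) = 0.86
(((B ⊃ ((B ⊃ (C ⊃ ¬B)) ∨ ((A ∧ A) ∨ B))) ∨ ¬A) ⊃ ((C ∨ B) ∨ ((B ⊃ C) ⊃ B))): min(1, 1 − 1 + 0.86) = 0.86

0.86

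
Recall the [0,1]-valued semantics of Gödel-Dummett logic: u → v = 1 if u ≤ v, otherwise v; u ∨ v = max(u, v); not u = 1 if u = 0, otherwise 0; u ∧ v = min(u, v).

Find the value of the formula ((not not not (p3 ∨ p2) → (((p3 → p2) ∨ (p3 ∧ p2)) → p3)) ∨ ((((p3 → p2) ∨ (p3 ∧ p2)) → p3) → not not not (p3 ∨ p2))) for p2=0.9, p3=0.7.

(p3 ∨ p2) = max(0.7, 0.9) = 0.9
not (p3 ∨ p2): Gödel ¬ of 0.9 = 0 (operand ≠ 0)
not not (p3 ∨ p2): Gödel ¬ of 0 = 1 (operand is 0)
not not not (p3 ∨ p2): Gödel ¬ of 1 = 0 (operand ≠ 0)
(p3 → p2): 0.7 ≤ 0.9, so result = 1
(p3 ∧ p2) = min(0.7, 0.9) = 0.7
((p3 → p2) ∨ (p3 ∧ p2)) = max(1, 0.7) = 1
(((p3 → p2) ∨ (p3 ∧ p2)) → p3): 1 > 0.7, so result = 0.7
(not not not (p3 ∨ p2) → (((p3 → p2) ∨ (p3 ∧ p2)) → p3)): 0 ≤ 0.7, so result = 1
(p3 → p2): 0.7 ≤ 0.9, so result = 1
(p3 ∧ p2) = min(0.7, 0.9) = 0.7
((p3 → p2) ∨ (p3 ∧ p2)) = max(1, 0.7) = 1
(((p3 → p2) ∨ (p3 ∧ p2)) → p3): 1 > 0.7, so result = 0.7
(p3 ∨ p2) = max(0.7, 0.9) = 0.9
not (p3 ∨ p2): Gödel ¬ of 0.9 = 0 (operand ≠ 0)
not not (p3 ∨ p2): Gödel ¬ of 0 = 1 (operand is 0)
not not not (p3 ∨ p2): Gödel ¬ of 1 = 0 (operand ≠ 0)
((((p3 → p2) ∨ (p3 ∧ p2)) → p3) → not not not (p3 ∨ p2)): 0.7 > 0, so result = 0
((not not not (p3 ∨ p2) → (((p3 → p2) ∨ (p3 ∧ p2)) → p3)) ∨ ((((p3 → p2) ∨ (p3 ∧ p2)) → p3) → not not not (p3 ∨ p2))) = max(1, 0) = 1

1.00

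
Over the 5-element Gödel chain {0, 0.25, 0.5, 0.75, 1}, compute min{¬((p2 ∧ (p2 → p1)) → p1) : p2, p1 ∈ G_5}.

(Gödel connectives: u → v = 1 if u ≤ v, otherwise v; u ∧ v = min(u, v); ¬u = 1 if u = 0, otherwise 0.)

The minimum is attained at p2 = 0, p1 = 0:
  (p2 → p1): 0 ≤ 0, so result = 1
  (p2 ∧ (p2 → p1)) = min(0, 1) = 0
  ((p2 ∧ (p2 → p1)) → p1): 0 ≤ 0, so result = 1
  ¬((p2 ∧ (p2 → p1)) → p1): Gödel ¬ of 1 = 0 (operand ≠ 0)
Checking all 25 assignments confirms none give a value below 0.00.

0.00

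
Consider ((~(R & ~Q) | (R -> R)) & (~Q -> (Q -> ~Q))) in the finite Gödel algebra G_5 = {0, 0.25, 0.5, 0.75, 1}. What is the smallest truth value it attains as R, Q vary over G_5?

1.00

Every assignment gives 1. For instance at R = 0, Q = 0:
  ~Q: Gödel ¬ of 0 = 1 (operand is 0)
  (R & ~Q) = min(0, 1) = 0
  ~(R & ~Q): Gödel ¬ of 0 = 1 (operand is 0)
  (R -> R): 0 ≤ 0, so result = 1
  (~(R & ~Q) | (R -> R)) = max(1, 1) = 1
  ~Q: Gödel ¬ of 0 = 1 (operand is 0)
  ~Q: Gödel ¬ of 0 = 1 (operand is 0)
  (Q -> ~Q): 0 ≤ 1, so result = 1
  (~Q -> (Q -> ~Q)): 1 ≤ 1, so result = 1
  ((~(R & ~Q) | (R -> R)) & (~Q -> (Q -> ~Q))) = min(1, 1) = 1
All 25 assignments give value 1 — the formula is a G_5-tautology.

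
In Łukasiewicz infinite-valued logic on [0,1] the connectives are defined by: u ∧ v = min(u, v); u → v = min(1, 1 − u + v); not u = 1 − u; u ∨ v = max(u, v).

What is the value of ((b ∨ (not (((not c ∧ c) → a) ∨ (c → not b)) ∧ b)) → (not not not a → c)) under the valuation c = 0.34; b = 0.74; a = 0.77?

1.00

not c: Łukasiewicz ¬ gives 1 − 0.34 = 0.66
(not c ∧ c) = min(0.66, 0.34) = 0.34
((not c ∧ c) → a): min(1, 1 − 0.34 + 0.77) = 1
not b: Łukasiewicz ¬ gives 1 − 0.74 = 0.26
(c → not b): min(1, 1 − 0.34 + 0.26) = 0.92
(((not c ∧ c) → a) ∨ (c → not b)) = max(1, 0.92) = 1
not (((not c ∧ c) → a) ∨ (c → not b)): Łukasiewicz ¬ gives 1 − 1 = 0
(not (((not c ∧ c) → a) ∨ (c → not b)) ∧ b) = min(0, 0.74) = 0
(b ∨ (not (((not c ∧ c) → a) ∨ (c → not b)) ∧ b)) = max(0.74, 0) = 0.74
not a: Łukasiewicz ¬ gives 1 − 0.77 = 0.23
not not a: Łukasiewicz ¬ gives 1 − 0.23 = 0.77
not not not a: Łukasiewicz ¬ gives 1 − 0.77 = 0.23
(not not not a → c): min(1, 1 − 0.23 + 0.34) = 1
((b ∨ (not (((not c ∧ c) → a) ∨ (c → not b)) ∧ b)) → (not not not a → c)): min(1, 1 − 0.74 + 1) = 1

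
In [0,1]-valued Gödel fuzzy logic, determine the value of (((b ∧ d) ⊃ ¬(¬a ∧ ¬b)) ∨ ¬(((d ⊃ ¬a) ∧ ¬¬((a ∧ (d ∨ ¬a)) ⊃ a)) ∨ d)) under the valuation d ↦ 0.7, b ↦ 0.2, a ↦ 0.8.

(b ∧ d) = min(0.2, 0.7) = 0.2
¬a: Gödel ¬ of 0.8 = 0 (operand ≠ 0)
¬b: Gödel ¬ of 0.2 = 0 (operand ≠ 0)
(¬a ∧ ¬b) = min(0, 0) = 0
¬(¬a ∧ ¬b): Gödel ¬ of 0 = 1 (operand is 0)
((b ∧ d) ⊃ ¬(¬a ∧ ¬b)): 0.2 ≤ 1, so result = 1
¬a: Gödel ¬ of 0.8 = 0 (operand ≠ 0)
(d ⊃ ¬a): 0.7 > 0, so result = 0
¬a: Gödel ¬ of 0.8 = 0 (operand ≠ 0)
(d ∨ ¬a) = max(0.7, 0) = 0.7
(a ∧ (d ∨ ¬a)) = min(0.8, 0.7) = 0.7
((a ∧ (d ∨ ¬a)) ⊃ a): 0.7 ≤ 0.8, so result = 1
¬((a ∧ (d ∨ ¬a)) ⊃ a): Gödel ¬ of 1 = 0 (operand ≠ 0)
¬¬((a ∧ (d ∨ ¬a)) ⊃ a): Gödel ¬ of 0 = 1 (operand is 0)
((d ⊃ ¬a) ∧ ¬¬((a ∧ (d ∨ ¬a)) ⊃ a)) = min(0, 1) = 0
(((d ⊃ ¬a) ∧ ¬¬((a ∧ (d ∨ ¬a)) ⊃ a)) ∨ d) = max(0, 0.7) = 0.7
¬(((d ⊃ ¬a) ∧ ¬¬((a ∧ (d ∨ ¬a)) ⊃ a)) ∨ d): Gödel ¬ of 0.7 = 0 (operand ≠ 0)
(((b ∧ d) ⊃ ¬(¬a ∧ ¬b)) ∨ ¬(((d ⊃ ¬a) ∧ ¬¬((a ∧ (d ∨ ¬a)) ⊃ a)) ∨ d)) = max(1, 0) = 1

1.00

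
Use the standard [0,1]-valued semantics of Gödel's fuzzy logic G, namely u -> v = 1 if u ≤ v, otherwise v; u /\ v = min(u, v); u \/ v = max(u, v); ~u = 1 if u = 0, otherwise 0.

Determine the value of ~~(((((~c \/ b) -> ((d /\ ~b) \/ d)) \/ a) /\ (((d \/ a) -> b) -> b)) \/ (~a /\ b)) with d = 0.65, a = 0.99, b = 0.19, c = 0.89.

1.00

~c: Gödel ¬ of 0.89 = 0 (operand ≠ 0)
(~c \/ b) = max(0, 0.19) = 0.19
~b: Gödel ¬ of 0.19 = 0 (operand ≠ 0)
(d /\ ~b) = min(0.65, 0) = 0
((d /\ ~b) \/ d) = max(0, 0.65) = 0.65
((~c \/ b) -> ((d /\ ~b) \/ d)): 0.19 ≤ 0.65, so result = 1
(((~c \/ b) -> ((d /\ ~b) \/ d)) \/ a) = max(1, 0.99) = 1
(d \/ a) = max(0.65, 0.99) = 0.99
((d \/ a) -> b): 0.99 > 0.19, so result = 0.19
(((d \/ a) -> b) -> b): 0.19 ≤ 0.19, so result = 1
((((~c \/ b) -> ((d /\ ~b) \/ d)) \/ a) /\ (((d \/ a) -> b) -> b)) = min(1, 1) = 1
~a: Gödel ¬ of 0.99 = 0 (operand ≠ 0)
(~a /\ b) = min(0, 0.19) = 0
(((((~c \/ b) -> ((d /\ ~b) \/ d)) \/ a) /\ (((d \/ a) -> b) -> b)) \/ (~a /\ b)) = max(1, 0) = 1
~(((((~c \/ b) -> ((d /\ ~b) \/ d)) \/ a) /\ (((d \/ a) -> b) -> b)) \/ (~a /\ b)): Gödel ¬ of 1 = 0 (operand ≠ 0)
~~(((((~c \/ b) -> ((d /\ ~b) \/ d)) \/ a) /\ (((d \/ a) -> b) -> b)) \/ (~a /\ b)): Gödel ¬ of 0 = 1 (operand is 0)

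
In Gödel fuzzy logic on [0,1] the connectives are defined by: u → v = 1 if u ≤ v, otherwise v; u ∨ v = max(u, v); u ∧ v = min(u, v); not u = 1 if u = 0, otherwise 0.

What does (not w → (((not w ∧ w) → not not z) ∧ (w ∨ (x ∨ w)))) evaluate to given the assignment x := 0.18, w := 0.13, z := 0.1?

1.00

not w: Gödel ¬ of 0.13 = 0 (operand ≠ 0)
not w: Gödel ¬ of 0.13 = 0 (operand ≠ 0)
(not w ∧ w) = min(0, 0.13) = 0
not z: Gödel ¬ of 0.1 = 0 (operand ≠ 0)
not not z: Gödel ¬ of 0 = 1 (operand is 0)
((not w ∧ w) → not not z): 0 ≤ 1, so result = 1
(x ∨ w) = max(0.18, 0.13) = 0.18
(w ∨ (x ∨ w)) = max(0.13, 0.18) = 0.18
(((not w ∧ w) → not not z) ∧ (w ∨ (x ∨ w))) = min(1, 0.18) = 0.18
(not w → (((not w ∧ w) → not not z) ∧ (w ∨ (x ∨ w)))): 0 ≤ 0.18, so result = 1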